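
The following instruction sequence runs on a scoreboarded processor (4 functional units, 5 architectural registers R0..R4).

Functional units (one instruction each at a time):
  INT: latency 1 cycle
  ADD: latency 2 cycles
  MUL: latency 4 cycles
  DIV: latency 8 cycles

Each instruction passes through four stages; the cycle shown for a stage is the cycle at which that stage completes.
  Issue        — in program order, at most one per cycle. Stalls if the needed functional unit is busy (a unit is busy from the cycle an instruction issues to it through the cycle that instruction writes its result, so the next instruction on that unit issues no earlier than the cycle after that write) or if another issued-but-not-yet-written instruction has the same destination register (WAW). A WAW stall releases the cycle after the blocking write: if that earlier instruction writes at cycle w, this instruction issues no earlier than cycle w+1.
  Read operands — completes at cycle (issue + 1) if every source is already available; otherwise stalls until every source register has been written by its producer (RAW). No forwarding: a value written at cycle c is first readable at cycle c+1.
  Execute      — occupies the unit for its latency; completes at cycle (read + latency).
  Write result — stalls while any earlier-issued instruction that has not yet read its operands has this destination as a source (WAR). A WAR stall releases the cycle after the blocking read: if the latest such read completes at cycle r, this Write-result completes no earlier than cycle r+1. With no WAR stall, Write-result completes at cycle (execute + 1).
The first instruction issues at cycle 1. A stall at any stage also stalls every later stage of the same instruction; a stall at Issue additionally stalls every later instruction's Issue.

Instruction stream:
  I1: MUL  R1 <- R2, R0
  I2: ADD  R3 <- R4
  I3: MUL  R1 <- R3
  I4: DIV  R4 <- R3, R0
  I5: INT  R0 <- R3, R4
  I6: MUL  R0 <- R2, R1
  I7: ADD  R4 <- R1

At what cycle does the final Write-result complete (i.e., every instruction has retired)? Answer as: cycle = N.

[I1] 1/2/6/7
[I2] 2/3/5/6
[I3] 8/9/13/14  (struct: MUL busy until I1 writes@7)
[I4] 9/10/18/19
[I5] 10/20/21/22  (RAW R4: wait I4 write@19)
[I6] 23/24/28/29  (WAW R0: wait I5 write@22)
[I7] 24/25/27/28

cycle = 29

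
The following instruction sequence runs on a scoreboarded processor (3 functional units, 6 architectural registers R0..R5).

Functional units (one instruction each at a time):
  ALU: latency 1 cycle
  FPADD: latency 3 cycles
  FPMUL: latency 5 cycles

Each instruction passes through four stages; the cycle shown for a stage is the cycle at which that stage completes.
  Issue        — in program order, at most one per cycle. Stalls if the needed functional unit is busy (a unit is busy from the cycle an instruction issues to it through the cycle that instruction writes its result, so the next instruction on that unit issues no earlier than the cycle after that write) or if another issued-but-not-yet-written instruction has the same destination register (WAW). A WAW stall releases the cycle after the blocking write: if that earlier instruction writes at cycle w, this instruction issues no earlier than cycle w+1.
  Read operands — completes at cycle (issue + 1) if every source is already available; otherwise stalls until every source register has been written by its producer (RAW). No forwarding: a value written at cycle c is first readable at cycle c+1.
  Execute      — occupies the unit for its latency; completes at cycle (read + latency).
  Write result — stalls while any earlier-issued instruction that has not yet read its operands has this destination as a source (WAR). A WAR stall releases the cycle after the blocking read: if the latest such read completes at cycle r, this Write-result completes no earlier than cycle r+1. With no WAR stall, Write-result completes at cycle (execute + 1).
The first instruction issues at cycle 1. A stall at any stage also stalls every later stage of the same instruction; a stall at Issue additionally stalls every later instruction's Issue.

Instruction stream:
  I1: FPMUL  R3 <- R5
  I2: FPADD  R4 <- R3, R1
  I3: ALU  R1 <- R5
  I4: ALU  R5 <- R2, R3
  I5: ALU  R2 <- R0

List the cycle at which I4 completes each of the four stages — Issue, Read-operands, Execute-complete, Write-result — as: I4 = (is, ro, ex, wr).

I4 = (11, 12, 13, 14)

I1 -> (1, 2, 7, 8)
I2 -> (2, 9, 12, 13)  // RAW R3: wait I1 write@8
I3 -> (3, 4, 5, 10)  // WAR R1: wait I2 read@9
I4 -> (11, 12, 13, 14)  // struct: ALU busy until I3 writes@10
I5 -> (15, 16, 17, 18)  // struct: ALU busy until I4 writes@14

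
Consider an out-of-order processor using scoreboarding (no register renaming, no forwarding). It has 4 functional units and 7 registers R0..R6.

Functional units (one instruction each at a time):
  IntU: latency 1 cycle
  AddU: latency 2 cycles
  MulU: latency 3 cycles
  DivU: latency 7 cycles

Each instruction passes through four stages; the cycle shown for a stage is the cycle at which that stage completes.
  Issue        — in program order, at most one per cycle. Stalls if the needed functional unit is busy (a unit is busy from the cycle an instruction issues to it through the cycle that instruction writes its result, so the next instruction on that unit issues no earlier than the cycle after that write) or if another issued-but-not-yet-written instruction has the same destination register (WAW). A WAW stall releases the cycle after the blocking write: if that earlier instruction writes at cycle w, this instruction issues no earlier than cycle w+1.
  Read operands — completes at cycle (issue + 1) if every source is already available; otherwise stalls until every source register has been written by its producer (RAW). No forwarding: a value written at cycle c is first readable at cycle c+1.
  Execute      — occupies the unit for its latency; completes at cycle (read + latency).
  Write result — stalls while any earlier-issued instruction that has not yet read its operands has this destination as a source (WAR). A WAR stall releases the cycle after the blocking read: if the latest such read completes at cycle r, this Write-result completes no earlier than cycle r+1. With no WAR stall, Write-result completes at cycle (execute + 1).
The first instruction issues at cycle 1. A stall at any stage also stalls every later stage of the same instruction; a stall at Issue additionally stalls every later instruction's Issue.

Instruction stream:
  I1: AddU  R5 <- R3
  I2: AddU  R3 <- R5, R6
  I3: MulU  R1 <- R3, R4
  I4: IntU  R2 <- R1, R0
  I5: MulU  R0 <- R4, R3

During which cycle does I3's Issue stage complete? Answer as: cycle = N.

1) issue 1, read 2, done 4, write 5
2) issue 6, read 7, done 9, write 10  <struct: AddU busy until I1 writes@5>
3) issue 7, read 11, done 14, write 15  <RAW R3: wait I2 write@10>
4) issue 8, read 16, done 17, write 18  <RAW R1: wait I3 write@15>
5) issue 16, read 17, done 20, write 21  <struct: MulU busy until I3 writes@15>

cycle = 7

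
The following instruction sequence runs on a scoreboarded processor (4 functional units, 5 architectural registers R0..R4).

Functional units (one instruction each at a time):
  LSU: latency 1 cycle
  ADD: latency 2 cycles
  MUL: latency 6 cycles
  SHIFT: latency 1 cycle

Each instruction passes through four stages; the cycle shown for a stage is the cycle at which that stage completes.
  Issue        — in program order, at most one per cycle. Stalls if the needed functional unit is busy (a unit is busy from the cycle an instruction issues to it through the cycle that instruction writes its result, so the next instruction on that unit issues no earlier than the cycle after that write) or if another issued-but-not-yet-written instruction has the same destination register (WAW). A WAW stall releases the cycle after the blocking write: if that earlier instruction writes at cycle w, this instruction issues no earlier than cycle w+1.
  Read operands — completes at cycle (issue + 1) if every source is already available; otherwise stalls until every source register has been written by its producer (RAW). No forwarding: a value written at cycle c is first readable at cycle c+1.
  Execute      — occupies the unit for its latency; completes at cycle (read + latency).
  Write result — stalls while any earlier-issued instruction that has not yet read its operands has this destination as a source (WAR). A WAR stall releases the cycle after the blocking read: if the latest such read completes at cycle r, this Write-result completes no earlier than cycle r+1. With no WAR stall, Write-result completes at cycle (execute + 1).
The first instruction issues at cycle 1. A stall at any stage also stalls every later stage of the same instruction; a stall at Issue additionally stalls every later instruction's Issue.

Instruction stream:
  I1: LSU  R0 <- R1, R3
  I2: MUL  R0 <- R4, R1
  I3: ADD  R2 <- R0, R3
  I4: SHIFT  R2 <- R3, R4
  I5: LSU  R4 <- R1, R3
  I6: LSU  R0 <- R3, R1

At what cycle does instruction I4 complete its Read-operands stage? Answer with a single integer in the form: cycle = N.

c1: I1 issues→LSU
c2: I1 reads
c3: I1 exec-done
c4: I1 writes R0
c5: I2 issues→MUL
c6: I2 reads | I3 issues→ADD
c12: I2 exec-done
c13: I2 writes R0
c14: I3 reads
c16: I3 exec-done
c17: I3 writes R2
c18: I4 issues→SHIFT
c19: I4 reads | I5 issues→LSU
c20: I4 exec-done | I5 reads
c21: I4 writes R2 | I5 exec-done
c22: I5 writes R4
c23: I6 issues→LSU
c24: I6 reads
c25: I6 exec-done
c26: I6 writes R0

cycle = 19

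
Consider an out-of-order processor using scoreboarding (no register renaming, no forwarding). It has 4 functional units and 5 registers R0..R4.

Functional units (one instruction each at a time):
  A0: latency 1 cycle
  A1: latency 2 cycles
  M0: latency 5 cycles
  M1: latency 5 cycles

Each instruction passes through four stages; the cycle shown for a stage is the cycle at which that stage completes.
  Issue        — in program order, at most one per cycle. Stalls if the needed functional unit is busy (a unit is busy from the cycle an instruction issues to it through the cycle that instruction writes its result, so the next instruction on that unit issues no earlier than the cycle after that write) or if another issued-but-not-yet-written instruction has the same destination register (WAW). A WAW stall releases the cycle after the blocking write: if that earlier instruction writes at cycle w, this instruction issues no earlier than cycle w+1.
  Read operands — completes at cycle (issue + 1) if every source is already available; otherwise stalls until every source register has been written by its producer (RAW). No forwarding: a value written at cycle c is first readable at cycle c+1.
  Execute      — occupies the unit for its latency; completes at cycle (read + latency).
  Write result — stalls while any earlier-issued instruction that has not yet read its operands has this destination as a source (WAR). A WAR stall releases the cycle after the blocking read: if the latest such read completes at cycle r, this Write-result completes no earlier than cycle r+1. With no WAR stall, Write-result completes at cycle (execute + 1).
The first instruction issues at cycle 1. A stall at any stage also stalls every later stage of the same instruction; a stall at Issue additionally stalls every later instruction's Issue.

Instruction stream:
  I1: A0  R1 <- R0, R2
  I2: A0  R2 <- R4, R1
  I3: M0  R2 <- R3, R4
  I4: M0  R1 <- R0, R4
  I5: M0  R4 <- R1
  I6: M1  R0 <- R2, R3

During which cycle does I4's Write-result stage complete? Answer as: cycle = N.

cycle = 24

  I1 | 1 | 2 | 3 | 4
  I2 | 5 | 6 | 7 | 8   struct: A0 busy until I1 writes@4
  I3 | 9 | 10 | 15 | 16   WAW R2: wait I2 write@8
  I4 | 17 | 18 | 23 | 24   struct: M0 busy until I3 writes@16
  I5 | 25 | 26 | 31 | 32   struct: M0 busy until I4 writes@24
  I6 | 26 | 27 | 32 | 33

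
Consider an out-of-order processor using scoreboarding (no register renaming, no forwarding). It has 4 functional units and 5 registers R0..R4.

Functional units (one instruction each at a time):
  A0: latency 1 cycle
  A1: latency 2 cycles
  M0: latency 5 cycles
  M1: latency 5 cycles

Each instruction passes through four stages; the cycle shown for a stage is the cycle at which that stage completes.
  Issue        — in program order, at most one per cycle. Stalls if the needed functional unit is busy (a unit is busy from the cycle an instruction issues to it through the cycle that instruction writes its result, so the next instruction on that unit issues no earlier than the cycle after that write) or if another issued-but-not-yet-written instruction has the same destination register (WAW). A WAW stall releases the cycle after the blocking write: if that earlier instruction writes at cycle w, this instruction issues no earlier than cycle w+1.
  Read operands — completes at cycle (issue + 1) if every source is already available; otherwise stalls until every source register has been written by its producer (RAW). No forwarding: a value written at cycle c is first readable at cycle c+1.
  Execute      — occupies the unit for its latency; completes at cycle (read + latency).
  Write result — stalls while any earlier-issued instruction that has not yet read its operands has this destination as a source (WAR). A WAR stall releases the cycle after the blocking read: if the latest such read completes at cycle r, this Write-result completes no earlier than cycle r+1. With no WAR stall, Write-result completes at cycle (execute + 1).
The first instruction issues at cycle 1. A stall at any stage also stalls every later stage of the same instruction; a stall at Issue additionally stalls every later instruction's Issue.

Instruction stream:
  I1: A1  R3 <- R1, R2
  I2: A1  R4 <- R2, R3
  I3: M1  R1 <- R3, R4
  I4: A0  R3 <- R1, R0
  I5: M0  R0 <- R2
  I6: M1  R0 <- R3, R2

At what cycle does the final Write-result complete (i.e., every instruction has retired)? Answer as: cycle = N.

t=1  I1→A1
t=2  I1 RO
t=4  I1 EX
t=5  I1 WR R3
t=6  I2→A1
t=7  I2 RO · I3→M1
t=8  I4→A0
t=9  I2 EX · I5→M0
t=10  I2 WR R4 · I5 RO
t=11  I3 RO
t=15  I5 EX
t=16  I3 EX
t=17  I3 WR R1
t=18  I4 RO
t=19  I4 EX · I5 WR R0
t=20  I4 WR R3 · I6→M1
t=21  I6 RO
t=26  I6 EX
t=27  I6 WR R0

cycle = 27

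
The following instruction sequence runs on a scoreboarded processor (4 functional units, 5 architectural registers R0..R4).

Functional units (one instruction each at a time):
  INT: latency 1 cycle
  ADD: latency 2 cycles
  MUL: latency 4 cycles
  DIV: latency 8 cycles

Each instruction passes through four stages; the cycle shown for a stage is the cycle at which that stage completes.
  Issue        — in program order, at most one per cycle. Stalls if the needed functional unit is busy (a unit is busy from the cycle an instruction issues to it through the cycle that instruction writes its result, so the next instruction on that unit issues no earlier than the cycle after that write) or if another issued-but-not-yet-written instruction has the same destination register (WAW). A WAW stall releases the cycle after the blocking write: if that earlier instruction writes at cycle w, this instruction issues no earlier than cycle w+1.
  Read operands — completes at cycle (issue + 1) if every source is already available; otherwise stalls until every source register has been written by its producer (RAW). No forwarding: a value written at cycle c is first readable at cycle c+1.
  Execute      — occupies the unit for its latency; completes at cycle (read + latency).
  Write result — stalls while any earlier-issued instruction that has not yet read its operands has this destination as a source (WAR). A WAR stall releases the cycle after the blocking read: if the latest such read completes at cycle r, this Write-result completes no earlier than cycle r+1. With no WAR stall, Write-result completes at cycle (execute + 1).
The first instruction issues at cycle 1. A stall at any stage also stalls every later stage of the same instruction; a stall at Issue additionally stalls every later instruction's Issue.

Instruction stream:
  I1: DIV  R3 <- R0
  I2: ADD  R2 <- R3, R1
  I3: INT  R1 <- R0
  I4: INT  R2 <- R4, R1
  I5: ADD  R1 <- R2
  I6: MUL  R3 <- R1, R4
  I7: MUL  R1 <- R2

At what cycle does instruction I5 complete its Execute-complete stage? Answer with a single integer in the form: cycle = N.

cycle = 22

1) issue 1, read 2, done 10, write 11
2) issue 2, read 12, done 14, write 15  <RAW R3: wait I1 write@11>
3) issue 3, read 4, done 5, write 13  <WAR R1: wait I2 read@12>
4) issue 16, read 17, done 18, write 19  <WAW R2: wait I2 write@15>
5) issue 17, read 20, done 22, write 23  <RAW R2: wait I4 write@19>
6) issue 18, read 24, done 28, write 29  <RAW R1: wait I5 write@23>
7) issue 30, read 31, done 35, write 36  <struct: MUL busy until I6 writes@29>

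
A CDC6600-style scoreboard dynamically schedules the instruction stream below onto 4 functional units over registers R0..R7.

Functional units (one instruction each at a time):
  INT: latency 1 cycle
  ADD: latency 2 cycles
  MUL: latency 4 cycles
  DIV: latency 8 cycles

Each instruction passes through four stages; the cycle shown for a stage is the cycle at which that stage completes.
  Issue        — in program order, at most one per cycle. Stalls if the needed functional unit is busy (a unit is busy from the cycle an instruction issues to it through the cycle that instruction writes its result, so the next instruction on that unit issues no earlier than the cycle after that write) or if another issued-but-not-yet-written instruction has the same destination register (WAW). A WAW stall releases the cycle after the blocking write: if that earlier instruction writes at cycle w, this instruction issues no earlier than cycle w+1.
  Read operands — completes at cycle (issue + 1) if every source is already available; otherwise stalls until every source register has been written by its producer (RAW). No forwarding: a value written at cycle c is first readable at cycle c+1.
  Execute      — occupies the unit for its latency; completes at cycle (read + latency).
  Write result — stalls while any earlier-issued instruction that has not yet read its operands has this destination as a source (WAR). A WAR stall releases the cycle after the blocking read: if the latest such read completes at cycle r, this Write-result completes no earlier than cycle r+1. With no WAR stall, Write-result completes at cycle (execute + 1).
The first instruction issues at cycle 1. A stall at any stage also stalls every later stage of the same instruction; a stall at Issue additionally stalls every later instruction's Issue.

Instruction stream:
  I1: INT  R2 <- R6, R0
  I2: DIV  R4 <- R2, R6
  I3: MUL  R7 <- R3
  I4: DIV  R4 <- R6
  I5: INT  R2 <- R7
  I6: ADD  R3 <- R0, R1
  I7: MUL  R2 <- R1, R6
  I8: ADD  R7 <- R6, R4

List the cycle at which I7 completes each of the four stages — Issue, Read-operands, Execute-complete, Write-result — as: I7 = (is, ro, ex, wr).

I7 = (20, 21, 25, 26)

I1: IS=1 RO=2 EX=3 WR=4
I2: IS=2 RO=5 EX=13 WR=14  [RAW R2: wait I1 write@4]
I3: IS=3 RO=4 EX=8 WR=9
I4: IS=15 RO=16 EX=24 WR=25  [struct: DIV busy until I2 writes@14]
I5: IS=16 RO=17 EX=18 WR=19
I6: IS=17 RO=18 EX=20 WR=21
I7: IS=20 RO=21 EX=25 WR=26  [WAW R2: wait I5 write@19]
I8: IS=22 RO=26 EX=28 WR=29  [struct: ADD busy until I6 writes@21; RAW R4: wait I4 write@25]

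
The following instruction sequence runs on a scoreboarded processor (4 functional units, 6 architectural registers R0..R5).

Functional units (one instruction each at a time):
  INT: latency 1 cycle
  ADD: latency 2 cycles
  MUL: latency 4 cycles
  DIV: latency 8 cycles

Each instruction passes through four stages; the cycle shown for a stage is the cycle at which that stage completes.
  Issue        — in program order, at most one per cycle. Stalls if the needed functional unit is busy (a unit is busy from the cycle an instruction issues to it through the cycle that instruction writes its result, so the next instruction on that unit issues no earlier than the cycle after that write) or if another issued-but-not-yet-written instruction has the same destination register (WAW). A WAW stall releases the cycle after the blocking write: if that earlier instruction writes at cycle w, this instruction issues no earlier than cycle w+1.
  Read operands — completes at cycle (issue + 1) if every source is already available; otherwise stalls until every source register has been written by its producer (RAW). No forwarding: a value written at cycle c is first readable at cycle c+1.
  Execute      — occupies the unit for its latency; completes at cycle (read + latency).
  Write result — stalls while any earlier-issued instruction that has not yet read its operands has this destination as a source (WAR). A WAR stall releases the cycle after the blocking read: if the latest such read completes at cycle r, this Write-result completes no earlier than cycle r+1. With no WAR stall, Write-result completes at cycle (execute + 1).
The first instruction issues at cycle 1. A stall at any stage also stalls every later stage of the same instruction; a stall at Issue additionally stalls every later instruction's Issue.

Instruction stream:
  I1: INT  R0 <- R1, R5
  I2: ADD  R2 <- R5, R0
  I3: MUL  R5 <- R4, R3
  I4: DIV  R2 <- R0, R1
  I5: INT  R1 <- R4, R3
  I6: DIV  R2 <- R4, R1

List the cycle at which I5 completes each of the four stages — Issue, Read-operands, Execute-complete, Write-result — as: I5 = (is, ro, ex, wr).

I5 = (10, 11, 12, 13)

1) issue 1, read 2, done 3, write 4
2) issue 2, read 5, done 7, write 8  <RAW R0: wait I1 write@4>
3) issue 3, read 4, done 8, write 9
4) issue 9, read 10, done 18, write 19  <WAW R2: wait I2 write@8>
5) issue 10, read 11, done 12, write 13
6) issue 20, read 21, done 29, write 30  <struct: DIV busy until I4 writes@19>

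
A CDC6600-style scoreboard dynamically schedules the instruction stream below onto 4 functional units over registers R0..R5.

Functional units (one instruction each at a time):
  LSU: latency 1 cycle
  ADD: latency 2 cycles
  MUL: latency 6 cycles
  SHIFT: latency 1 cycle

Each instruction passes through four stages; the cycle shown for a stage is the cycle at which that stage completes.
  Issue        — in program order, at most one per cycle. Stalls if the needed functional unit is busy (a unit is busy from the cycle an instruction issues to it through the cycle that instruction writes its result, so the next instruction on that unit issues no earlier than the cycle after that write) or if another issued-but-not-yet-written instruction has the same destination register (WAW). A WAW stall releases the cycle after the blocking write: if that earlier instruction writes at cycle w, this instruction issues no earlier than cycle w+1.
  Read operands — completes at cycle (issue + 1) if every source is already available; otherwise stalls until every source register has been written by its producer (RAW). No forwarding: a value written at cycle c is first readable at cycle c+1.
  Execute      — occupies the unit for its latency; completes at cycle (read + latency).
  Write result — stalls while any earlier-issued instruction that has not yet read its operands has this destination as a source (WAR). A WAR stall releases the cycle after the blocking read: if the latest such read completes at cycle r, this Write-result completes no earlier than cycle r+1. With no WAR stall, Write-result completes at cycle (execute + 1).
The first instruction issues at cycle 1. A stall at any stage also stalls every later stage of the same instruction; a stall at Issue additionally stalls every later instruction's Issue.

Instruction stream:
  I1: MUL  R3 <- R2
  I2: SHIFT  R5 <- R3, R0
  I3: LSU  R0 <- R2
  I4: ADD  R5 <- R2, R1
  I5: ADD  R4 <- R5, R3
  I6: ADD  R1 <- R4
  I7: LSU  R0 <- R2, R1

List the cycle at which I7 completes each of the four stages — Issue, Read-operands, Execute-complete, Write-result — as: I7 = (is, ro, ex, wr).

I7 = (24, 28, 29, 30)

t=1  I1 dispatched to MUL
t=2  I1 operands ready | I2 dispatched to SHIFT
t=3  I3 dispatched to LSU
t=4  I3 operands ready
t=5  I3 complete
t=8  I1 complete
t=9  R3←I1
t=10  I2 operands ready
t=11  I2 complete | R0←I3
t=12  R5←I2
t=13  I4 dispatched to ADD
t=14  I4 operands ready
t=16  I4 complete
t=17  R5←I4
t=18  I5 dispatched to ADD
t=19  I5 operands ready
t=21  I5 complete
t=22  R4←I5
t=23  I6 dispatched to ADD
t=24  I6 operands ready | I7 dispatched to LSU
t=26  I6 complete
t=27  R1←I6
t=28  I7 operands ready
t=29  I7 complete
t=30  R0←I7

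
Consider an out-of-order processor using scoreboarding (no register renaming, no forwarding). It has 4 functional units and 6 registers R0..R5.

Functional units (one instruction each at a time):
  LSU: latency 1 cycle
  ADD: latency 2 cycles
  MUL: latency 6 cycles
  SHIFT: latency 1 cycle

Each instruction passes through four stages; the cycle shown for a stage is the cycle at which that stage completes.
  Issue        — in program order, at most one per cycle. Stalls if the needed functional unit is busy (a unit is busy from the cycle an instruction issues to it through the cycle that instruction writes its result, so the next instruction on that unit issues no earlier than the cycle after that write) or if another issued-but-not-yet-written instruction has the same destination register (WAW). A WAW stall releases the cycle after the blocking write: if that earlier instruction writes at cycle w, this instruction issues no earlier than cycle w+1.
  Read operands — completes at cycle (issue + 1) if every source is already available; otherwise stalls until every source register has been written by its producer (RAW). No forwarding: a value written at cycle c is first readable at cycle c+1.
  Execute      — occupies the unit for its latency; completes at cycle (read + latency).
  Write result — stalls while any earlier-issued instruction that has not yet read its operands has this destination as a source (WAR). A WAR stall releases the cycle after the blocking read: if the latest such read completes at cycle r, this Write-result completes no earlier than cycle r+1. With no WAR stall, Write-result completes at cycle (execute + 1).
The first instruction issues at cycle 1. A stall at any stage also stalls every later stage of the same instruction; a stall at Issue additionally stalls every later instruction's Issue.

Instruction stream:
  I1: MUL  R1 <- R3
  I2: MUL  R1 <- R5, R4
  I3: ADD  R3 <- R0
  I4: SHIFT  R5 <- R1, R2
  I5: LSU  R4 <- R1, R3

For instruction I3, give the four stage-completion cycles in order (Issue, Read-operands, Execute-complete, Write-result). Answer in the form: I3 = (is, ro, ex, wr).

I3 = (11, 12, 14, 15)

cycle 1: I1→MUL
cycle 2: I1 RO
cycle 8: I1 EX
cycle 9: I1 WR R1
cycle 10: I2→MUL
cycle 11: I2 RO | I3→ADD
cycle 12: I3 RO | I4→SHIFT
cycle 13: I5→LSU
cycle 14: I3 EX
cycle 15: I3 WR R3
cycle 17: I2 EX
cycle 18: I2 WR R1
cycle 19: I4 RO | I5 RO
cycle 20: I4 EX | I5 EX
cycle 21: I4 WR R5 | I5 WR R4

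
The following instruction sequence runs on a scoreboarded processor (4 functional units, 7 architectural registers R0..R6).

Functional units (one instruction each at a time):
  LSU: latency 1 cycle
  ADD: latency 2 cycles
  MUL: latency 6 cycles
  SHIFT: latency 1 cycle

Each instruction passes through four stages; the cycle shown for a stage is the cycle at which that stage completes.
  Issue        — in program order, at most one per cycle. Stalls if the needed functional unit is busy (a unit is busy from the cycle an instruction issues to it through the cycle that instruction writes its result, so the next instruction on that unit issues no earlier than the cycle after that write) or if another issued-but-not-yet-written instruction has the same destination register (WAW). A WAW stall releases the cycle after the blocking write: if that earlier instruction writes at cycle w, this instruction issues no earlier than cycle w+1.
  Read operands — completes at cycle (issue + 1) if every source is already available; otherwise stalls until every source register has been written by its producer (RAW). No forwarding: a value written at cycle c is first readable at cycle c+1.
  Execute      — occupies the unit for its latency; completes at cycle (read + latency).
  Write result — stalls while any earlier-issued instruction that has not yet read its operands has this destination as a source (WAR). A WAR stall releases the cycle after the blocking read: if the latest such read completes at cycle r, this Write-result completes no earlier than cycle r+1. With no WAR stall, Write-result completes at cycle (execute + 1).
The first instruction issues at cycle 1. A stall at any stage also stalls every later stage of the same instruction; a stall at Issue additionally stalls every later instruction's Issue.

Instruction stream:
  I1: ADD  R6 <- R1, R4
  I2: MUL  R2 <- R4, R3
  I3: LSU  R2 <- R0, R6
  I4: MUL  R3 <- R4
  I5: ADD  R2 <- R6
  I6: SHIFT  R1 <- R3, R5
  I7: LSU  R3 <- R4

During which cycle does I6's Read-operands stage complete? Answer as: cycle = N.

cycle = 21

I1 -> (1, 2, 4, 5)
I2 -> (2, 3, 9, 10)
I3 -> (11, 12, 13, 14)  // WAW R2: wait I2 write@10
I4 -> (12, 13, 19, 20)
I5 -> (15, 16, 18, 19)  // WAW R2: wait I3 write@14
I6 -> (16, 21, 22, 23)  // RAW R3: wait I4 write@20
I7 -> (21, 22, 23, 24)  // WAW R3: wait I4 write@20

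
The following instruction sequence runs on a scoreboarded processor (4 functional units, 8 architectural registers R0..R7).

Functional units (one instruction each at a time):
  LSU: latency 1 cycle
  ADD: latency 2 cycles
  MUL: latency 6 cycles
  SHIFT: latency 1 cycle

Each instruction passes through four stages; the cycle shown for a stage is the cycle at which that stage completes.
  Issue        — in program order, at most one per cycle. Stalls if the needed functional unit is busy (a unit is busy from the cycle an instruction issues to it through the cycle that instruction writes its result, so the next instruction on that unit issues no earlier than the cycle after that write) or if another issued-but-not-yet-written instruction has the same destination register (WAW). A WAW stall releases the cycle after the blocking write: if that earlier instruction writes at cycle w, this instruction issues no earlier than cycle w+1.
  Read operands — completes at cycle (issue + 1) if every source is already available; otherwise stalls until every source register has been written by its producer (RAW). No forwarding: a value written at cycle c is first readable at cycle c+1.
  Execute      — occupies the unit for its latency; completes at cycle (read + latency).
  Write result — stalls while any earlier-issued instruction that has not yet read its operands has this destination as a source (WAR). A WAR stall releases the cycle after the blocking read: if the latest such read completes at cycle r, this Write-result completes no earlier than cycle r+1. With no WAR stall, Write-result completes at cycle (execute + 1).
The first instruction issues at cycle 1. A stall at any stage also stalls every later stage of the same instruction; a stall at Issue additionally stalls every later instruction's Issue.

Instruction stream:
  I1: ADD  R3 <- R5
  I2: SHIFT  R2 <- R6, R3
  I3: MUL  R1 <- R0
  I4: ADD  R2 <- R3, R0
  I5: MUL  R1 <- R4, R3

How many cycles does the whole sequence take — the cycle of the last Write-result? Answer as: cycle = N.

I1 -> (1, 2, 4, 5)
I2 -> (2, 6, 7, 8)  // RAW R3: wait I1 write@5
I3 -> (3, 4, 10, 11)
I4 -> (9, 10, 12, 13)  // WAW R2: wait I2 write@8
I5 -> (12, 13, 19, 20)  // struct: MUL busy until I3 writes@11

cycle = 20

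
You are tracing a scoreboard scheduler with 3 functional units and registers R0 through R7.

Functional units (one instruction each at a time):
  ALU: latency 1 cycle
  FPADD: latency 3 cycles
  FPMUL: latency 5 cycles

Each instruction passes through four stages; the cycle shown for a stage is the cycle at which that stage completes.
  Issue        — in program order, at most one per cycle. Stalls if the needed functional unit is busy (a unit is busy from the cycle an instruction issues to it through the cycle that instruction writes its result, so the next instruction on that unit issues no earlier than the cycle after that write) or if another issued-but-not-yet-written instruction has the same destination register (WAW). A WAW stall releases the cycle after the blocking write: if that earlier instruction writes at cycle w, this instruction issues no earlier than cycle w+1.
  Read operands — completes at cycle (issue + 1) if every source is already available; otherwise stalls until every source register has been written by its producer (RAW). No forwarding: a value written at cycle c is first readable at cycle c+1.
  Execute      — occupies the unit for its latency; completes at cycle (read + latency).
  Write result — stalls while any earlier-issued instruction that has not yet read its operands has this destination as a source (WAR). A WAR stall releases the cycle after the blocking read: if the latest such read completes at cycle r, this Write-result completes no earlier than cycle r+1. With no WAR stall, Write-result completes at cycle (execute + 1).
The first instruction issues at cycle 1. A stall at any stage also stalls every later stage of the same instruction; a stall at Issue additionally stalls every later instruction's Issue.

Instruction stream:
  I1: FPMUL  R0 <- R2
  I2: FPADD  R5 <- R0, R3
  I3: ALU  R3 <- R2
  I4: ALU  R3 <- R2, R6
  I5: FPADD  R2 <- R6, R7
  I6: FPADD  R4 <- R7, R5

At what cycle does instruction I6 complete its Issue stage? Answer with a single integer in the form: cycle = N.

cycle = 20

I1  is:1  ro:2  ex:7  wr:8
I2  is:2  ro:9  ex:12  wr:13  — RAW R0: wait I1 write@8
I3  is:3  ro:4  ex:5  wr:10  — WAR R3: wait I2 read@9
I4  is:11  ro:12  ex:13  wr:14  — struct: ALU busy until I3 writes@10
I5  is:14  ro:15  ex:18  wr:19  — struct: FPADD busy until I2 writes@13
I6  is:20  ro:21  ex:24  wr:25  — struct: FPADD busy until I5 writes@19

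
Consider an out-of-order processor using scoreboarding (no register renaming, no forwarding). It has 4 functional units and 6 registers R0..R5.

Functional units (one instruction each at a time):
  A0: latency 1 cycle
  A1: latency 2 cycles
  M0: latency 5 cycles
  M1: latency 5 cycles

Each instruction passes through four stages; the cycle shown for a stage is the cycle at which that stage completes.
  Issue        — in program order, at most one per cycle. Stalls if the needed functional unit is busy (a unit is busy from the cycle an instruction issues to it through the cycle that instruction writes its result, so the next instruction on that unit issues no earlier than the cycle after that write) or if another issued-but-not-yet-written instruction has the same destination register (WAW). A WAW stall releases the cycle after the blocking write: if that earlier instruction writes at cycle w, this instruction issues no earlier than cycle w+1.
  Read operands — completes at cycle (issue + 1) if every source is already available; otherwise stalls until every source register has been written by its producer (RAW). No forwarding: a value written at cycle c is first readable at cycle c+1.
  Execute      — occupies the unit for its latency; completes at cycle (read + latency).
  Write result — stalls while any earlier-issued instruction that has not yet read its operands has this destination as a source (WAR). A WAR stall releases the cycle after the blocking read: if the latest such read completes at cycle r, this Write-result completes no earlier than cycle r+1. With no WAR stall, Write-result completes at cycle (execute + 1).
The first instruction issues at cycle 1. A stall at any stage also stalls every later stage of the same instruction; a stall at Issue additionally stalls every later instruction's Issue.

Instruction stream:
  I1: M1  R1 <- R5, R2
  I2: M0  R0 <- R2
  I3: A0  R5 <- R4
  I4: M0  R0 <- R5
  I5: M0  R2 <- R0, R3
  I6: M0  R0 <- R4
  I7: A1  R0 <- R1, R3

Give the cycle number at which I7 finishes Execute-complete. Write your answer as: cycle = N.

cycle = 37

I1 -> (1, 2, 7, 8)
I2 -> (2, 3, 8, 9)
I3 -> (3, 4, 5, 6)
I4 -> (10, 11, 16, 17)  // struct: M0 busy until I2 writes@9
I5 -> (18, 19, 24, 25)  // struct: M0 busy until I4 writes@17
I6 -> (26, 27, 32, 33)  // struct: M0 busy until I5 writes@25
I7 -> (34, 35, 37, 38)  // WAW R0: wait I6 write@33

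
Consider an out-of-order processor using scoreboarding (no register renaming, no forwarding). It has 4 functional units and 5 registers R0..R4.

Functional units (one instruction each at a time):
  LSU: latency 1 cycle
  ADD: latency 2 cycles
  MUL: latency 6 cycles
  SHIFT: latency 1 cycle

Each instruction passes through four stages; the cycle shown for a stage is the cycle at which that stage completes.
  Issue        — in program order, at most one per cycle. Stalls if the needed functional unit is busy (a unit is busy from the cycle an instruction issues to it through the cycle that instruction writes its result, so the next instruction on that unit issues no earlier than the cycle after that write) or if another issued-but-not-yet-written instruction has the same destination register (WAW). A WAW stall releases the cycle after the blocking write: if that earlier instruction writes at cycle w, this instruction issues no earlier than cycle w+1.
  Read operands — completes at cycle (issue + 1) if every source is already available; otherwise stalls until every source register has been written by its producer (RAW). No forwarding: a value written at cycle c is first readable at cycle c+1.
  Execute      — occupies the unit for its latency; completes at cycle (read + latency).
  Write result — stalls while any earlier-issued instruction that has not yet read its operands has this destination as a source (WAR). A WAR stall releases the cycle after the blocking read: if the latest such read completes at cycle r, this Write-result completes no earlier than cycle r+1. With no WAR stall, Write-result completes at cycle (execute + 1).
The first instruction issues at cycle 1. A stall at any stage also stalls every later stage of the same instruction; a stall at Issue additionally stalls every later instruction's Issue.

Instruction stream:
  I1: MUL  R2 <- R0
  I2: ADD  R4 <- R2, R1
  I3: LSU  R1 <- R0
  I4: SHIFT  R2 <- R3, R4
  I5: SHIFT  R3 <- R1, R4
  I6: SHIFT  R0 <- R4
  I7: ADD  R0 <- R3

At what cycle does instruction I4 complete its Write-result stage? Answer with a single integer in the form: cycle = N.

[1] I1→MUL
[2] I1 RO; I2→ADD
[3] I3→LSU
[4] I3 RO
[5] I3 EX
[8] I1 EX
[9] I1 WR R2
[10] I2 RO; I4→SHIFT
[11] I3 WR R1
[12] I2 EX
[13] I2 WR R4
[14] I4 RO
[15] I4 EX
[16] I4 WR R2
[17] I5→SHIFT
[18] I5 RO
[19] I5 EX
[20] I5 WR R3
[21] I6→SHIFT
[22] I6 RO
[23] I6 EX
[24] I6 WR R0
[25] I7→ADD
[26] I7 RO
[28] I7 EX
[29] I7 WR R0

cycle = 16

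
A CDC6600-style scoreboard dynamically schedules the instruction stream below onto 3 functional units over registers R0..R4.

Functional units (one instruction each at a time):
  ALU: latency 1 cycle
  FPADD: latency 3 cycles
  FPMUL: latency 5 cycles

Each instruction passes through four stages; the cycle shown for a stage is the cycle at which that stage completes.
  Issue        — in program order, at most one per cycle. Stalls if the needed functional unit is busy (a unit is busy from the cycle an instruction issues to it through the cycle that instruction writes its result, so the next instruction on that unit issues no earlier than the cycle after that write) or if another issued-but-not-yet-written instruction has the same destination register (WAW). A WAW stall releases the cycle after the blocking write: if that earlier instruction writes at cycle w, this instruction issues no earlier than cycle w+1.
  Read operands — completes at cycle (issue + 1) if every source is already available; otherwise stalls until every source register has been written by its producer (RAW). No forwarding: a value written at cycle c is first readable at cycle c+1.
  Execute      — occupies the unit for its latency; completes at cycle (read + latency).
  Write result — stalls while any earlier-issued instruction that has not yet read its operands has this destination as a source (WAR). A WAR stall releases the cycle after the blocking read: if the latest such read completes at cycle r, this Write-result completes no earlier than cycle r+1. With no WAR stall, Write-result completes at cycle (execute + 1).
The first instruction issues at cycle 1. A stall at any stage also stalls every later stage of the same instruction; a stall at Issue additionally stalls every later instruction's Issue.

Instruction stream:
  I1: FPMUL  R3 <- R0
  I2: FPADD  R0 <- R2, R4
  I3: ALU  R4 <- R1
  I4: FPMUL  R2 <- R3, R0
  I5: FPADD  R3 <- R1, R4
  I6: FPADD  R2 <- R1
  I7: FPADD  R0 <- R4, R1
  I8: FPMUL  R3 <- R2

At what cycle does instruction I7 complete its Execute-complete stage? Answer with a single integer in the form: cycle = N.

cycle = 27

I1: IS=1 RO=2 EX=7 WR=8
I2: IS=2 RO=3 EX=6 WR=7
I3: IS=3 RO=4 EX=5 WR=6
I4: IS=9 RO=10 EX=15 WR=16  [struct: FPMUL busy until I1 writes@8]
I5: IS=10 RO=11 EX=14 WR=15
I6: IS=17 RO=18 EX=21 WR=22  [WAW R2: wait I4 write@16]
I7: IS=23 RO=24 EX=27 WR=28  [struct: FPADD busy until I6 writes@22]
I8: IS=24 RO=25 EX=30 WR=31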